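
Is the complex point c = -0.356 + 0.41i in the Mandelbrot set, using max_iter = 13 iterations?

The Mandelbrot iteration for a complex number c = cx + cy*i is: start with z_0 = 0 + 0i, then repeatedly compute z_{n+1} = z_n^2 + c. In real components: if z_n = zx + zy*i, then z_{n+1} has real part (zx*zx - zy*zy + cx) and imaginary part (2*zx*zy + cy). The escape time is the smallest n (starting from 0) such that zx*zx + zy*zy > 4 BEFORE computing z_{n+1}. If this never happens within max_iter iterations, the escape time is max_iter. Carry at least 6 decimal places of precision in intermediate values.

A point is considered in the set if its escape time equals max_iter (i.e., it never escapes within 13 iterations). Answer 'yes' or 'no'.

z_0 = 0 + 0i, c = -0.3560 + 0.4100i
Iter 1: z = -0.3560 + 0.4100i, |z|^2 = 0.2948
Iter 2: z = -0.3974 + 0.1181i, |z|^2 = 0.1718
Iter 3: z = -0.2120 + 0.3162i, |z|^2 = 0.1449
Iter 4: z = -0.4110 + 0.2759i, |z|^2 = 0.2450
Iter 5: z = -0.2632 + 0.1832i, |z|^2 = 0.1028
Iter 6: z = -0.3203 + 0.3136i, |z|^2 = 0.2009
Iter 7: z = -0.3517 + 0.2091i, |z|^2 = 0.1675
Iter 8: z = -0.2760 + 0.2629i, |z|^2 = 0.1453
Iter 9: z = -0.3489 + 0.2649i, |z|^2 = 0.1919
Iter 10: z = -0.3044 + 0.2252i, |z|^2 = 0.1434
Iter 11: z = -0.3140 + 0.2729i, |z|^2 = 0.1731
Iter 12: z = -0.3319 + 0.2386i, |z|^2 = 0.1671
Did not escape in 13 iterations → in set

Answer: yes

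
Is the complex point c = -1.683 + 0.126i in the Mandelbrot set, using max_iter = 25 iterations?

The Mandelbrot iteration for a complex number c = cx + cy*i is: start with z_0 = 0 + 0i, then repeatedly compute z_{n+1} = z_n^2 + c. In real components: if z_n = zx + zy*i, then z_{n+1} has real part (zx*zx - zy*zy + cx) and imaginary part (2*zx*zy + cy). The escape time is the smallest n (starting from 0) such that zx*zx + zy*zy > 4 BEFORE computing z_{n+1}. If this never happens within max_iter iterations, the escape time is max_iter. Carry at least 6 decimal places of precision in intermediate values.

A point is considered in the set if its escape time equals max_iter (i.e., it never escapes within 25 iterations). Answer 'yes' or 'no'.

z_0 = 0 + 0i, c = -1.6830 + 0.1260i
Iter 1: z = -1.6830 + 0.1260i, |z|^2 = 2.8484
Iter 2: z = 1.1336 + -0.2981i, |z|^2 = 1.3740
Iter 3: z = -0.4868 + -0.5499i, |z|^2 = 0.5394
Iter 4: z = -1.7484 + 0.6614i, |z|^2 = 3.4944
Iter 5: z = 0.9365 + -2.1867i, |z|^2 = 5.6588
Escaped at iteration 5

Answer: no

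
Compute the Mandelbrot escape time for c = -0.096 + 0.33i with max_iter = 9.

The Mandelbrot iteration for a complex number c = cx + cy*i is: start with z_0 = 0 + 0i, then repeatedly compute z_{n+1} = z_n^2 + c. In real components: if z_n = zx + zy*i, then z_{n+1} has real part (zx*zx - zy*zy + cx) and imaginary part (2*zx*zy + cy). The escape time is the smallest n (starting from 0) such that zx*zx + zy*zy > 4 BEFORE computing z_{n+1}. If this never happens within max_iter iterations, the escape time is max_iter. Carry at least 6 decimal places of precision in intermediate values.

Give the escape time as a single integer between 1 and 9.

Answer: 9

Derivation:
z_0 = 0 + 0i, c = -0.0960 + 0.3300i
Iter 1: z = -0.0960 + 0.3300i, |z|^2 = 0.1181
Iter 2: z = -0.1957 + 0.2666i, |z|^2 = 0.1094
Iter 3: z = -0.1288 + 0.2256i, |z|^2 = 0.0675
Iter 4: z = -0.1303 + 0.2719i, |z|^2 = 0.0909
Iter 5: z = -0.1529 + 0.2591i, |z|^2 = 0.0905
Iter 6: z = -0.1398 + 0.2507i, |z|^2 = 0.0824
Iter 7: z = -0.1393 + 0.2599i, |z|^2 = 0.0870
Iter 8: z = -0.1441 + 0.2576i, |z|^2 = 0.0871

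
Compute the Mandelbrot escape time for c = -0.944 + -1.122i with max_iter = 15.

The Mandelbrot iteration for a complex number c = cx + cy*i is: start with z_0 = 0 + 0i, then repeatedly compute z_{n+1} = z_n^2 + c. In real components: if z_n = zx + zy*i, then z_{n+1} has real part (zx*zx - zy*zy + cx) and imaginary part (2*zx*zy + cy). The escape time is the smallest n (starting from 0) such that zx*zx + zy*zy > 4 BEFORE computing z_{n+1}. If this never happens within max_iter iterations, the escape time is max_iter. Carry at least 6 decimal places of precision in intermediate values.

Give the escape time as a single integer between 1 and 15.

z_0 = 0 + 0i, c = -0.9440 + -1.1220i
Iter 1: z = -0.9440 + -1.1220i, |z|^2 = 2.1500
Iter 2: z = -1.3117 + 0.9963i, |z|^2 = 2.7134
Iter 3: z = -0.2160 + -3.7359i, |z|^2 = 14.0035
Escaped at iteration 3

Answer: 3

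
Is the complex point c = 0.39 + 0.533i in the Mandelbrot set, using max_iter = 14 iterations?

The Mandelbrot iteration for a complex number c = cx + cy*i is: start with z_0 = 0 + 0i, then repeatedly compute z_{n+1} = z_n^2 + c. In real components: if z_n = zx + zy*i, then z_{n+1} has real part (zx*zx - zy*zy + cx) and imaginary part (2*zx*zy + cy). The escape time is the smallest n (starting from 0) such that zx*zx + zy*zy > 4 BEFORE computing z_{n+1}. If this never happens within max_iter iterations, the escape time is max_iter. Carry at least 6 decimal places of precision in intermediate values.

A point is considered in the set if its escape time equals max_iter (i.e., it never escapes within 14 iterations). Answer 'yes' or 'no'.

Answer: no

Derivation:
z_0 = 0 + 0i, c = 0.3900 + 0.5330i
Iter 1: z = 0.3900 + 0.5330i, |z|^2 = 0.4362
Iter 2: z = 0.2580 + 0.9487i, |z|^2 = 0.9667
Iter 3: z = -0.4435 + 1.0226i, |z|^2 = 1.2424
Iter 4: z = -0.4589 + -0.3741i, |z|^2 = 0.3506
Iter 5: z = 0.4607 + 0.8764i, |z|^2 = 0.9802
Iter 6: z = -0.1658 + 1.3404i, |z|^2 = 1.8242
Iter 7: z = -1.3792 + 0.0885i, |z|^2 = 1.9101
Iter 8: z = 2.2844 + 0.2889i, |z|^2 = 5.3021
Escaped at iteration 8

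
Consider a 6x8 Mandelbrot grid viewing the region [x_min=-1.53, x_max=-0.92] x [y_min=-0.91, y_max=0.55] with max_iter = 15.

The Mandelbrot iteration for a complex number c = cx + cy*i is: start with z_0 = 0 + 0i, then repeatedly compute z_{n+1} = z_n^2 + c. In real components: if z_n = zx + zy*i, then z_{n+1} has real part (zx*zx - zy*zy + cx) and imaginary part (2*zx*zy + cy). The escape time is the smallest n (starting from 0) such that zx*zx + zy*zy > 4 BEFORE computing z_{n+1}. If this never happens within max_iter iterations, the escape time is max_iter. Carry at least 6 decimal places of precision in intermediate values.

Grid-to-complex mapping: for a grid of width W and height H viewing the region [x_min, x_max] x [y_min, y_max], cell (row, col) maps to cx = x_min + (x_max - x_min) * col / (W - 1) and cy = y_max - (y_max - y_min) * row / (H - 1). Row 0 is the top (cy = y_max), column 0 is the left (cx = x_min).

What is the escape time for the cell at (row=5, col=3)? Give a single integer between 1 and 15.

z_0 = 0 + 0i, c = -1.1640 + -0.4929i
Iter 1: z = -1.1640 + -0.4929i, |z|^2 = 1.5978
Iter 2: z = -0.0520 + 0.6545i, |z|^2 = 0.4311
Iter 3: z = -1.5897 + -0.5609i, |z|^2 = 2.8418
Iter 4: z = 1.0484 + 1.2906i, |z|^2 = 2.7648
Iter 5: z = -1.7304 + 2.2133i, |z|^2 = 7.8931
Escaped at iteration 5

Answer: 5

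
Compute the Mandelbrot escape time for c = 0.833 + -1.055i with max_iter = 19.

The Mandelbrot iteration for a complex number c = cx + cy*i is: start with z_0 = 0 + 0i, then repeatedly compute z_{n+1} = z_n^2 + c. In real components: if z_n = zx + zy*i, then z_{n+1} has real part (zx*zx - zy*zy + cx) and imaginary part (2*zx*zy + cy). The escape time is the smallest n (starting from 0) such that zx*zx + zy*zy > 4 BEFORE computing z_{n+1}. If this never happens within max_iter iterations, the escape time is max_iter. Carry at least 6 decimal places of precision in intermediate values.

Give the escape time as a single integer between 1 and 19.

z_0 = 0 + 0i, c = 0.8330 + -1.0550i
Iter 1: z = 0.8330 + -1.0550i, |z|^2 = 1.8069
Iter 2: z = 0.4139 + -2.8126i, |z|^2 = 8.0822
Escaped at iteration 2

Answer: 2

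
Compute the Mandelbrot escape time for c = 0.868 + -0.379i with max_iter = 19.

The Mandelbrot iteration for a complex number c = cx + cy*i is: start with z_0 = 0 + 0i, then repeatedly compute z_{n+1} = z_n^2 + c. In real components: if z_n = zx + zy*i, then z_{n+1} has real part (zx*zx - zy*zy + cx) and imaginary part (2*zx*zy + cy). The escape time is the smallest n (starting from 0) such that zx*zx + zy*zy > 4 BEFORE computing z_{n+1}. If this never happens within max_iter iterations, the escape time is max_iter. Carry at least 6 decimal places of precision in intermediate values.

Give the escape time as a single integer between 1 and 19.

z_0 = 0 + 0i, c = 0.8680 + -0.3790i
Iter 1: z = 0.8680 + -0.3790i, |z|^2 = 0.8971
Iter 2: z = 1.4778 + -1.0369i, |z|^2 = 3.2591
Iter 3: z = 1.9766 + -3.4438i, |z|^2 = 15.7664
Escaped at iteration 3

Answer: 3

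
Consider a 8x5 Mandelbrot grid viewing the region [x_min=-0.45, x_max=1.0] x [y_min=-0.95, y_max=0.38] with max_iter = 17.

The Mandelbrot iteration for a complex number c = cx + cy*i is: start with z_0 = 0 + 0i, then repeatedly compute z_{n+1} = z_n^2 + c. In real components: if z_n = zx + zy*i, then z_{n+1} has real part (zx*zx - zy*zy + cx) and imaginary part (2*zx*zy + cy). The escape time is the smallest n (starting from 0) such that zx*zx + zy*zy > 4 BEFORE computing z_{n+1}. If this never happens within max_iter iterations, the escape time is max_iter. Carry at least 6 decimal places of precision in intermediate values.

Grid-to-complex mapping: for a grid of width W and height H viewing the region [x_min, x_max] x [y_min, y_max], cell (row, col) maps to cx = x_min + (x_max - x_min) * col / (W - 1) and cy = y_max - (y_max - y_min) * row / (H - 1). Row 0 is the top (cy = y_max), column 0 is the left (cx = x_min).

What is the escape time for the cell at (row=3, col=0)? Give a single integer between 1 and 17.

Answer: 13

Derivation:
z_0 = 0 + 0i, c = -0.4500 + -0.6175i
Iter 1: z = -0.4500 + -0.6175i, |z|^2 = 0.5838
Iter 2: z = -0.6288 + -0.0617i, |z|^2 = 0.3992
Iter 3: z = -0.0584 + -0.5398i, |z|^2 = 0.2948
Iter 4: z = -0.7380 + -0.5544i, |z|^2 = 0.8521
Iter 5: z = -0.2127 + 0.2009i, |z|^2 = 0.0856
Iter 6: z = -0.4451 + -0.7030i, |z|^2 = 0.6923
Iter 7: z = -0.7460 + 0.0083i, |z|^2 = 0.5566
Iter 8: z = 0.1065 + -0.6298i, |z|^2 = 0.4080
Iter 9: z = -0.8353 + -0.7517i, |z|^2 = 1.2628
Iter 10: z = -0.3172 + 0.6383i, |z|^2 = 0.5080
Iter 11: z = -0.7568 + -1.0224i, |z|^2 = 1.6180
Iter 12: z = -0.9226 + 0.9300i, |z|^2 = 1.7161
Iter 13: z = -0.4636 + -2.3335i, |z|^2 = 5.6603
Escaped at iteration 13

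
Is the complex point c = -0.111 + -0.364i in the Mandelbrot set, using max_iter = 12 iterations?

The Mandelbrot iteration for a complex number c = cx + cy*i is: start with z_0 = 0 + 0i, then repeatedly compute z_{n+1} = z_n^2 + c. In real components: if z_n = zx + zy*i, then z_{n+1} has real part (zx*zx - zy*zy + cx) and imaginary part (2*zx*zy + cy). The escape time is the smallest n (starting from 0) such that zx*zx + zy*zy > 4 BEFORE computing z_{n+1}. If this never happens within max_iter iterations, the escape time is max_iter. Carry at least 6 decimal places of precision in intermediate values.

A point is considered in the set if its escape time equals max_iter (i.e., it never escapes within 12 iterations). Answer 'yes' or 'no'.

Answer: yes

Derivation:
z_0 = 0 + 0i, c = -0.1110 + -0.3640i
Iter 1: z = -0.1110 + -0.3640i, |z|^2 = 0.1448
Iter 2: z = -0.2312 + -0.2832i, |z|^2 = 0.1336
Iter 3: z = -0.1378 + -0.2331i, |z|^2 = 0.0733
Iter 4: z = -0.1463 + -0.2998i, |z|^2 = 0.1113
Iter 5: z = -0.1795 + -0.2763i, |z|^2 = 0.1085
Iter 6: z = -0.1551 + -0.2648i, |z|^2 = 0.0942
Iter 7: z = -0.1571 + -0.2818i, |z|^2 = 0.1041
Iter 8: z = -0.1658 + -0.2755i, |z|^2 = 0.1034
Iter 9: z = -0.1594 + -0.2727i, |z|^2 = 0.0998
Iter 10: z = -0.1599 + -0.2771i, |z|^2 = 0.1024
Iter 11: z = -0.1622 + -0.2754i, |z|^2 = 0.1021
Did not escape in 12 iterations → in set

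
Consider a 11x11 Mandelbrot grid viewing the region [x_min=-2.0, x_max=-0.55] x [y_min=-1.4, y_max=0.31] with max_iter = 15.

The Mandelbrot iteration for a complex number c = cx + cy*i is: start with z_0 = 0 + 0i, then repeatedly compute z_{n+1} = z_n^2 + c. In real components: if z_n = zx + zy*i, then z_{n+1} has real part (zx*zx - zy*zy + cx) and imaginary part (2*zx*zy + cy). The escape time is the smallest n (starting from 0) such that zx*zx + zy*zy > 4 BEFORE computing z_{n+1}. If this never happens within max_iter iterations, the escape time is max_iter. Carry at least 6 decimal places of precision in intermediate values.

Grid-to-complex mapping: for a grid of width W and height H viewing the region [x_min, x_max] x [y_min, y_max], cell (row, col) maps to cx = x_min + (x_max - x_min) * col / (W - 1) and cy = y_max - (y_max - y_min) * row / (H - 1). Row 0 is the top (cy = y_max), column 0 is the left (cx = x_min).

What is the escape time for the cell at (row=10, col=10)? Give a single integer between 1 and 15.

z_0 = 0 + 0i, c = -0.5500 + -1.4000i
Iter 1: z = -0.5500 + -1.4000i, |z|^2 = 2.2625
Iter 2: z = -2.2075 + 0.1400i, |z|^2 = 4.8927
Escaped at iteration 2

Answer: 2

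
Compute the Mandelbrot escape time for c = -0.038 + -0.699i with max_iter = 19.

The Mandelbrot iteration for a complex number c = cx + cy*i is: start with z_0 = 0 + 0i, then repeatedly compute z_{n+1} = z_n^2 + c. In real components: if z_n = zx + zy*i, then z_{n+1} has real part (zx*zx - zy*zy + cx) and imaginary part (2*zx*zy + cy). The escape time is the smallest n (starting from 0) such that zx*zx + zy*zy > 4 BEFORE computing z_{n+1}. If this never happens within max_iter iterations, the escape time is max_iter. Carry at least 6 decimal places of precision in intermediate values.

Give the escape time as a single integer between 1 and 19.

z_0 = 0 + 0i, c = -0.0380 + -0.6990i
Iter 1: z = -0.0380 + -0.6990i, |z|^2 = 0.4900
Iter 2: z = -0.5252 + -0.6459i, |z|^2 = 0.6929
Iter 3: z = -0.1794 + -0.0206i, |z|^2 = 0.0326
Iter 4: z = -0.0063 + -0.6916i, |z|^2 = 0.4784
Iter 5: z = -0.5163 + -0.6904i, |z|^2 = 0.7431
Iter 6: z = -0.2480 + 0.0138i, |z|^2 = 0.0617
Iter 7: z = 0.0233 + -0.7059i, |z|^2 = 0.4988
Iter 8: z = -0.5357 + -0.7319i, |z|^2 = 0.8227
Iter 9: z = -0.2868 + 0.0852i, |z|^2 = 0.0895
Iter 10: z = 0.0370 + -0.7479i, |z|^2 = 0.5607
Iter 11: z = -0.5959 + -0.7543i, |z|^2 = 0.9241
Iter 12: z = -0.2519 + 0.2000i, |z|^2 = 0.1035
Iter 13: z = -0.0146 + -0.7998i, |z|^2 = 0.6398
Iter 14: z = -0.6774 + -0.6757i, |z|^2 = 0.9155
Iter 15: z = -0.0357 + 0.2165i, |z|^2 = 0.0481
Iter 16: z = -0.0836 + -0.7144i, |z|^2 = 0.5174
Iter 17: z = -0.5414 + -0.5796i, |z|^2 = 0.6291
Iter 18: z = -0.0808 + -0.0714i, |z|^2 = 0.0116

Answer: 19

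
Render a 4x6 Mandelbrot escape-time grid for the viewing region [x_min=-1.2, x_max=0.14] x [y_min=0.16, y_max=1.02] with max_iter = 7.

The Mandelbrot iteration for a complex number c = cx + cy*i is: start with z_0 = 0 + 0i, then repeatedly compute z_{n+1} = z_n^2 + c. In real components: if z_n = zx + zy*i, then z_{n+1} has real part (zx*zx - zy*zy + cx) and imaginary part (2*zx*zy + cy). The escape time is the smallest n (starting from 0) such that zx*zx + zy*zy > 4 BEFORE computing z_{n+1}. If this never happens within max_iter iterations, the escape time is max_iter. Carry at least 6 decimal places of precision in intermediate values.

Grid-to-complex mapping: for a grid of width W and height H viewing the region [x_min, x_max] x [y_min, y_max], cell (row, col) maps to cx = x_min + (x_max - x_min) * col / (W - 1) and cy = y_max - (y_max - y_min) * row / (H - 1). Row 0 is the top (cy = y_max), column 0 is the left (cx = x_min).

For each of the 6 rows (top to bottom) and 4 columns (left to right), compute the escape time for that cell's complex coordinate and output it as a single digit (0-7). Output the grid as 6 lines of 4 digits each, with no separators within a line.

(row=0, col=0): c = -1.2000 + 1.0200i → escape time 3
(row=0, col=1): c = -0.7533 + 1.0200i → escape time 3
(row=0, col=2): c = -0.3067 + 1.0200i → escape time 5
(row=0, col=3): c = 0.1400 + 1.0200i → escape time 4
(row=1, col=0): c = -1.2000 + 0.8480i → escape time 3
(row=1, col=1): c = -0.7533 + 0.8480i → escape time 4
(row=1, col=2): c = -0.3067 + 0.8480i → escape time 7
(row=1, col=3): c = 0.1400 + 0.8480i → escape time 5
(row=2, col=0): c = -1.2000 + 0.6760i → escape time 3
(row=2, col=1): c = -0.7533 + 0.6760i → escape time 5
(row=2, col=2): c = -0.3067 + 0.6760i → escape time 7
(row=2, col=3): c = 0.1400 + 0.6760i → escape time 7
(row=3, col=0): c = -1.2000 + 0.5040i → escape time 5
(row=3, col=1): c = -0.7533 + 0.5040i → escape time 6
(row=3, col=2): c = -0.3067 + 0.5040i → escape time 7
(row=3, col=3): c = 0.1400 + 0.5040i → escape time 7
(row=4, col=0): c = -1.2000 + 0.3320i → escape time 7
(row=4, col=1): c = -0.7533 + 0.3320i → escape time 7
(row=4, col=2): c = -0.3067 + 0.3320i → escape time 7
(row=4, col=3): c = 0.1400 + 0.3320i → escape time 7
(row=5, col=0): c = -1.2000 + 0.1600i → escape time 7
(row=5, col=1): c = -0.7533 + 0.1600i → escape time 7
(row=5, col=2): c = -0.3067 + 0.1600i → escape time 7
(row=5, col=3): c = 0.1400 + 0.1600i → escape time 7

Answer: 3354
3475
3577
5677
7777
7777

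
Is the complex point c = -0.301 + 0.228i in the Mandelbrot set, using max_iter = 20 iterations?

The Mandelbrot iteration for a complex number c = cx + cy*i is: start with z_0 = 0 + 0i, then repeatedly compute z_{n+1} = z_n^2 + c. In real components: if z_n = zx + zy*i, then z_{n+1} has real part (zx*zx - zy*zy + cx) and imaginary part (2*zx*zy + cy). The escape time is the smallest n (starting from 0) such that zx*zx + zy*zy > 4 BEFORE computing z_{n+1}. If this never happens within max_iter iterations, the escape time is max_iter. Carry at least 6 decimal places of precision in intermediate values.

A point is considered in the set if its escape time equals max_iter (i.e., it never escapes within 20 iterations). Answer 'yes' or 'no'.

z_0 = 0 + 0i, c = -0.3010 + 0.2280i
Iter 1: z = -0.3010 + 0.2280i, |z|^2 = 0.1426
Iter 2: z = -0.2624 + 0.0907i, |z|^2 = 0.0771
Iter 3: z = -0.2404 + 0.1804i, |z|^2 = 0.0903
Iter 4: z = -0.2757 + 0.1413i, |z|^2 = 0.0960
Iter 5: z = -0.2449 + 0.1501i, |z|^2 = 0.0825
Iter 6: z = -0.2635 + 0.1545i, |z|^2 = 0.0933
Iter 7: z = -0.2554 + 0.1466i, |z|^2 = 0.0867
Iter 8: z = -0.2572 + 0.1531i, |z|^2 = 0.0896
Iter 9: z = -0.2583 + 0.1492i, |z|^2 = 0.0890
Iter 10: z = -0.2566 + 0.1509i, |z|^2 = 0.0886
Iter 11: z = -0.2580 + 0.1506i, |z|^2 = 0.0892
Iter 12: z = -0.2571 + 0.1503i, |z|^2 = 0.0887
Iter 13: z = -0.2575 + 0.1507i, |z|^2 = 0.0890
Iter 14: z = -0.2574 + 0.1504i, |z|^2 = 0.0889
Iter 15: z = -0.2574 + 0.1506i, |z|^2 = 0.0889
Iter 16: z = -0.2574 + 0.1505i, |z|^2 = 0.0889
Iter 17: z = -0.2574 + 0.1505i, |z|^2 = 0.0889
Iter 18: z = -0.2574 + 0.1505i, |z|^2 = 0.0889
Iter 19: z = -0.2574 + 0.1505i, |z|^2 = 0.0889
Did not escape in 20 iterations → in set

Answer: yes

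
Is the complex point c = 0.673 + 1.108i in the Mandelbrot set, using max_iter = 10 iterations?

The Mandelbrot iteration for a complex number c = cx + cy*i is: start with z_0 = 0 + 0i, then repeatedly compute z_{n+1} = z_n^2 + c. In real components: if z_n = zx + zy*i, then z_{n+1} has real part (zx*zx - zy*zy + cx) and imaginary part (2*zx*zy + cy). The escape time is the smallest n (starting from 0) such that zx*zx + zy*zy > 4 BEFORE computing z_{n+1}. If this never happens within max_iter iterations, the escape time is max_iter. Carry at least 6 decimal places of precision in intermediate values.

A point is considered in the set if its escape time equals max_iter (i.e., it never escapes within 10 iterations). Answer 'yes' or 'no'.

z_0 = 0 + 0i, c = 0.6730 + 1.1080i
Iter 1: z = 0.6730 + 1.1080i, |z|^2 = 1.6806
Iter 2: z = -0.1017 + 2.5994i, |z|^2 = 6.7671
Escaped at iteration 2

Answer: no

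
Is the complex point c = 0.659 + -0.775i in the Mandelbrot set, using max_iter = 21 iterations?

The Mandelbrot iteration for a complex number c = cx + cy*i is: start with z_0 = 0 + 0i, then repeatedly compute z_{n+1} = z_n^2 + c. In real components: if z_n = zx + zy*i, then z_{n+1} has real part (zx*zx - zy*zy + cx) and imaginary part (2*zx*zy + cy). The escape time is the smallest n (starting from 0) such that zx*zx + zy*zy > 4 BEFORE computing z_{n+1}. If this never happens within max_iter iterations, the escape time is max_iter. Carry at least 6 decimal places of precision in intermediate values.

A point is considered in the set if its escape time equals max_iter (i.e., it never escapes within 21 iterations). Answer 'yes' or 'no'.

z_0 = 0 + 0i, c = 0.6590 + -0.7750i
Iter 1: z = 0.6590 + -0.7750i, |z|^2 = 1.0349
Iter 2: z = 0.4927 + -1.7965i, |z|^2 = 3.4699
Iter 3: z = -2.3255 + -2.5451i, |z|^2 = 11.8854
Escaped at iteration 3

Answer: no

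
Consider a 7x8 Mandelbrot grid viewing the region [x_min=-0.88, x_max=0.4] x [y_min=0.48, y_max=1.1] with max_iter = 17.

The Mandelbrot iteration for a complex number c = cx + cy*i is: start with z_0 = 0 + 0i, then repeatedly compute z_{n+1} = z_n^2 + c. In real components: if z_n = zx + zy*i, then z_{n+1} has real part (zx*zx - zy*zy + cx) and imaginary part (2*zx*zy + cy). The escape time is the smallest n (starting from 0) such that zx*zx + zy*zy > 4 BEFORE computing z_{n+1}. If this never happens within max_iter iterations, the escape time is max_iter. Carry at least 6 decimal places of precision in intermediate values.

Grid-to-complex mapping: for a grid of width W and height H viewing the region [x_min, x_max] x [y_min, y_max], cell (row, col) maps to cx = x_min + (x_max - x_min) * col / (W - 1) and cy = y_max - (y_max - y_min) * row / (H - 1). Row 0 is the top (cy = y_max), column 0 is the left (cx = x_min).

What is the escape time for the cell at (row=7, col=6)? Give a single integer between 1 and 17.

Answer: 7

Derivation:
z_0 = 0 + 0i, c = 0.4000 + 0.4800i
Iter 1: z = 0.4000 + 0.4800i, |z|^2 = 0.3904
Iter 2: z = 0.3296 + 0.8640i, |z|^2 = 0.8551
Iter 3: z = -0.2379 + 1.0495i, |z|^2 = 1.1581
Iter 4: z = -0.6450 + -0.0193i, |z|^2 = 0.4164
Iter 5: z = 0.8156 + 0.5049i, |z|^2 = 0.9201
Iter 6: z = 0.8103 + 1.3036i, |z|^2 = 2.3560
Iter 7: z = -0.6427 + 2.5927i, |z|^2 = 7.1350
Escaped at iteration 7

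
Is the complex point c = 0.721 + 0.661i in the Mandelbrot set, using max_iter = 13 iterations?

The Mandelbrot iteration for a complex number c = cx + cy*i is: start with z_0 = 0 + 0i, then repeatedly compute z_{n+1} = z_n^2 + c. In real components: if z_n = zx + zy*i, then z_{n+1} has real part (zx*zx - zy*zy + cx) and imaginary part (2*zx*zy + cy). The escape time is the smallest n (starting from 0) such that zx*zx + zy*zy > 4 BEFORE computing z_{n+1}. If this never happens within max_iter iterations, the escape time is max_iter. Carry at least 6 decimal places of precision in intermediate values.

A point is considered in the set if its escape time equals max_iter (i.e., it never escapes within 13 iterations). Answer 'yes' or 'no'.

z_0 = 0 + 0i, c = 0.7210 + 0.6610i
Iter 1: z = 0.7210 + 0.6610i, |z|^2 = 0.9568
Iter 2: z = 0.8039 + 1.6142i, |z|^2 = 3.2518
Iter 3: z = -1.2382 + 3.2563i, |z|^2 = 12.1368
Escaped at iteration 3

Answer: no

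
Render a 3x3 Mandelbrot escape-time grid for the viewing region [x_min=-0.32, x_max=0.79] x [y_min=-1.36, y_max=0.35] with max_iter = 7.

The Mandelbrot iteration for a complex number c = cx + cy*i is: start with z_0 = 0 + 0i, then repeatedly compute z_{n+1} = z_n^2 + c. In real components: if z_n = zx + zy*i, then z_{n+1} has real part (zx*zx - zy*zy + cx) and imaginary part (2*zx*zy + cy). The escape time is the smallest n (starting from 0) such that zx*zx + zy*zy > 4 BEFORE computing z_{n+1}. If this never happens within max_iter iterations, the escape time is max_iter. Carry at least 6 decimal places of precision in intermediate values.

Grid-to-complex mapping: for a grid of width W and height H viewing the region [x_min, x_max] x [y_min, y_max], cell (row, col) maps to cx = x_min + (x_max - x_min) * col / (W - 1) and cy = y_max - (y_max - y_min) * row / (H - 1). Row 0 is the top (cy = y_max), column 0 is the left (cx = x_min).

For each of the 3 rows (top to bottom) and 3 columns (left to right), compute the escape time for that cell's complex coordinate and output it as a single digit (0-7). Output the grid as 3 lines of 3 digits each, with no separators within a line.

(row=0, col=0): c = -0.3200 + 0.3500i → escape time 7
(row=0, col=1): c = 0.2350 + 0.3500i → escape time 7
(row=0, col=2): c = 0.7900 + 0.3500i → escape time 3
(row=1, col=0): c = -0.3200 + -0.5050i → escape time 7
(row=1, col=1): c = 0.2350 + -0.5050i → escape time 7
(row=1, col=2): c = 0.7900 + -0.5050i → escape time 3
(row=2, col=0): c = -0.3200 + -1.3600i → escape time 2
(row=2, col=1): c = 0.2350 + -1.3600i → escape time 2
(row=2, col=2): c = 0.7900 + -1.3600i → escape time 2

Answer: 773
773
222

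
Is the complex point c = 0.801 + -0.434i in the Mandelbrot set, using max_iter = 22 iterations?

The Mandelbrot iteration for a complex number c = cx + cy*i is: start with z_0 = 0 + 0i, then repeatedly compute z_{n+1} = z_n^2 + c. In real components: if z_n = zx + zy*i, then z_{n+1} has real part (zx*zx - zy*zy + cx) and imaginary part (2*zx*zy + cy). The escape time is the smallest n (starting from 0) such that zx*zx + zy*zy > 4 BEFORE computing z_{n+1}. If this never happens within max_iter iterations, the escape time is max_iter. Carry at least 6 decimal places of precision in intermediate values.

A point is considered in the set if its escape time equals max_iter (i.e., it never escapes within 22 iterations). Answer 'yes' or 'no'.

Answer: no

Derivation:
z_0 = 0 + 0i, c = 0.8010 + -0.4340i
Iter 1: z = 0.8010 + -0.4340i, |z|^2 = 0.8300
Iter 2: z = 1.2542 + -1.1293i, |z|^2 = 2.8484
Iter 3: z = 1.0989 + -3.2668i, |z|^2 = 11.8793
Escaped at iteration 3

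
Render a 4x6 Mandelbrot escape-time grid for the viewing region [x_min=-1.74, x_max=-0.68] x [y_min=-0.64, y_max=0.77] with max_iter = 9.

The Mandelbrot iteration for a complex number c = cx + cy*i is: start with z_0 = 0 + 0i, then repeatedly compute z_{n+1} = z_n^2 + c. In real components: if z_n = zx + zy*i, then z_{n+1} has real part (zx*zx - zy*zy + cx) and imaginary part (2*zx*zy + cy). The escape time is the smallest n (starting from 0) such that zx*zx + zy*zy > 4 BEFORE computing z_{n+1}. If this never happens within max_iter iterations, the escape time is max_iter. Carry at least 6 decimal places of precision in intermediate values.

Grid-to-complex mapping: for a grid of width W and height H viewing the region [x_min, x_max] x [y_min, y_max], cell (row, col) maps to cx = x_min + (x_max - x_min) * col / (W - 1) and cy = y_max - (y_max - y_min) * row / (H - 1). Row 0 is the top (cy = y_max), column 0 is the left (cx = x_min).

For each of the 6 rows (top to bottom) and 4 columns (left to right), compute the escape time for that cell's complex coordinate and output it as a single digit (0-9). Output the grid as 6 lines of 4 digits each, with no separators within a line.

(row=0, col=0): c = -1.7400 + 0.7700i → escape time 2
(row=0, col=1): c = -1.3867 + 0.7700i → escape time 3
(row=0, col=2): c = -1.0333 + 0.7700i → escape time 3
(row=0, col=3): c = -0.6800 + 0.7700i → escape time 4
(row=1, col=0): c = -1.7400 + 0.4880i → escape time 3
(row=1, col=1): c = -1.3867 + 0.4880i → escape time 3
(row=1, col=2): c = -1.0333 + 0.4880i → escape time 5
(row=1, col=3): c = -0.6800 + 0.4880i → escape time 9
(row=2, col=0): c = -1.7400 + 0.2060i → escape time 4
(row=2, col=1): c = -1.3867 + 0.2060i → escape time 7
(row=2, col=2): c = -1.0333 + 0.2060i → escape time 9
(row=2, col=3): c = -0.6800 + 0.2060i → escape time 9
(row=3, col=0): c = -1.7400 + -0.0760i → escape time 6
(row=3, col=1): c = -1.3867 + -0.0760i → escape time 9
(row=3, col=2): c = -1.0333 + -0.0760i → escape time 9
(row=3, col=3): c = -0.6800 + -0.0760i → escape time 9
(row=4, col=0): c = -1.7400 + -0.3580i → escape time 3
(row=4, col=1): c = -1.3867 + -0.3580i → escape time 5
(row=4, col=2): c = -1.0333 + -0.3580i → escape time 9
(row=4, col=3): c = -0.6800 + -0.3580i → escape time 9
(row=5, col=0): c = -1.7400 + -0.6400i → escape time 3
(row=5, col=1): c = -1.3867 + -0.6400i → escape time 3
(row=5, col=2): c = -1.0333 + -0.6400i → escape time 4
(row=5, col=3): c = -0.6800 + -0.6400i → escape time 6

Answer: 2334
3359
4799
6999
3599
3346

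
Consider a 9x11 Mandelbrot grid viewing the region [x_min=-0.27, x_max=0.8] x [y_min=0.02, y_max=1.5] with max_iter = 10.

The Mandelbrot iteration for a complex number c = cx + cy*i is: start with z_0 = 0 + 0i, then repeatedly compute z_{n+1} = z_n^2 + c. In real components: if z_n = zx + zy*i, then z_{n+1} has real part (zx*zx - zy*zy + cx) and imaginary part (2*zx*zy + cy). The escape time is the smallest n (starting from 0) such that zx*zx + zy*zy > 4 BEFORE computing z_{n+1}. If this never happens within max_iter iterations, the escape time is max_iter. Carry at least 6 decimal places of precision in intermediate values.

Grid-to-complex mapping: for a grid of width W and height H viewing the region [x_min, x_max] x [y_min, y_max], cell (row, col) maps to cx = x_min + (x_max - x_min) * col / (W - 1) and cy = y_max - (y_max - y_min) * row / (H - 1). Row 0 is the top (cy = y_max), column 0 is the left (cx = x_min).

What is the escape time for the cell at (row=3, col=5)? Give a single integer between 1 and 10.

z_0 = 0 + 0i, c = 0.3988 + 1.0560i
Iter 1: z = 0.3988 + 1.0560i, |z|^2 = 1.2741
Iter 2: z = -0.5574 + 1.8982i, |z|^2 = 3.9137
Iter 3: z = -2.8936 + -1.0600i, |z|^2 = 9.4964
Escaped at iteration 3

Answer: 3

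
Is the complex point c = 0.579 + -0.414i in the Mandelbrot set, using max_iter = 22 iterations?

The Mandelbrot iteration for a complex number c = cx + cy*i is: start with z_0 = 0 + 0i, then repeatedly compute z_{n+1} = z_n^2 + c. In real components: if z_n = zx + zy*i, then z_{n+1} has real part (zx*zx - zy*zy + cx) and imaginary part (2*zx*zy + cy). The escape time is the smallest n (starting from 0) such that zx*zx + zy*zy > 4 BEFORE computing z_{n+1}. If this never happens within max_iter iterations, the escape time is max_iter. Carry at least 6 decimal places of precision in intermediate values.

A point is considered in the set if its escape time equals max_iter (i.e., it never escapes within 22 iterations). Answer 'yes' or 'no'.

Answer: no

Derivation:
z_0 = 0 + 0i, c = 0.5790 + -0.4140i
Iter 1: z = 0.5790 + -0.4140i, |z|^2 = 0.5066
Iter 2: z = 0.7428 + -0.8934i, |z|^2 = 1.3500
Iter 3: z = 0.3326 + -1.7413i, |z|^2 = 3.1429
Iter 4: z = -2.3426 + -1.5725i, |z|^2 = 7.9604
Escaped at iteration 4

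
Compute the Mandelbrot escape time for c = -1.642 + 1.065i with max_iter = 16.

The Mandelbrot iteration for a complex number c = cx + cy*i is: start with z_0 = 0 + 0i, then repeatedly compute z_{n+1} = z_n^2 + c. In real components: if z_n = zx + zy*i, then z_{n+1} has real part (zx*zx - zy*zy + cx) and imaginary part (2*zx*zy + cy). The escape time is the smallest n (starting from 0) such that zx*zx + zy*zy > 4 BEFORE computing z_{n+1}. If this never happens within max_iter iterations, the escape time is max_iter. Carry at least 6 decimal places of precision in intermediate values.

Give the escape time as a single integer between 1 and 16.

Answer: 2

Derivation:
z_0 = 0 + 0i, c = -1.6420 + 1.0650i
Iter 1: z = -1.6420 + 1.0650i, |z|^2 = 3.8304
Iter 2: z = -0.0801 + -2.4325i, |z|^2 = 5.9233
Escaped at iteration 2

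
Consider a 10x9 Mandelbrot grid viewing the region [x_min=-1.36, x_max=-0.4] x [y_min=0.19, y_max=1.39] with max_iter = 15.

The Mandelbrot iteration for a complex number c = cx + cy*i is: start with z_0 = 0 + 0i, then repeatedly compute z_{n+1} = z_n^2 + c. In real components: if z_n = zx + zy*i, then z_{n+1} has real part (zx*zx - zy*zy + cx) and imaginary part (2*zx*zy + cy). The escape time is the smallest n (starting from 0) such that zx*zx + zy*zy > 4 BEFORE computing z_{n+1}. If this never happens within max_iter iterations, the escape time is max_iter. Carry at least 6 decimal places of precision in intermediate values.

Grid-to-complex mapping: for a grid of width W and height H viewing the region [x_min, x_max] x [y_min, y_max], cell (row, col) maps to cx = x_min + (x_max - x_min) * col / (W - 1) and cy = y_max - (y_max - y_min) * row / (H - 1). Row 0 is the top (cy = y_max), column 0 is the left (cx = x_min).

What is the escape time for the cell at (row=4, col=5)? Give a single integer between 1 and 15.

Answer: 4

Derivation:
z_0 = 0 + 0i, c = -0.8267 + 0.7900i
Iter 1: z = -0.8267 + 0.7900i, |z|^2 = 1.3075
Iter 2: z = -0.7674 + -0.5161i, |z|^2 = 0.8553
Iter 3: z = -0.5042 + 1.5821i, |z|^2 = 2.7574
Iter 4: z = -3.0757 + -0.8054i, |z|^2 = 10.1084
Escaped at iteration 4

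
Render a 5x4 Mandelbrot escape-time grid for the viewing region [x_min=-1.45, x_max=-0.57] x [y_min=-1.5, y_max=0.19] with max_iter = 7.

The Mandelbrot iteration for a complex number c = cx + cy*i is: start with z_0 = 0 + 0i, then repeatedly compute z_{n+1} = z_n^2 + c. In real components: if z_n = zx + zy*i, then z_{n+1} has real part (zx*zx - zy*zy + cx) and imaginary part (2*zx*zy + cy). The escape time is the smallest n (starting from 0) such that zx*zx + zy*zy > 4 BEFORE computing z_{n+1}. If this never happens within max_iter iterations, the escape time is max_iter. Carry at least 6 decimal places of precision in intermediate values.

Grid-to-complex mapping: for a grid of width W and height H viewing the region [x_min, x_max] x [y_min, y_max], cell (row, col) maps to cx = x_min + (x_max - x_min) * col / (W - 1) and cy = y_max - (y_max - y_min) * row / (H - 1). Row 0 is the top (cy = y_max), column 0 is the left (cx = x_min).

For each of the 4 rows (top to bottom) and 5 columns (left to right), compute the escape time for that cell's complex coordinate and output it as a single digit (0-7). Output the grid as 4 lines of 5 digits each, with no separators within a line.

(row=0, col=0): c = -1.4500 + 0.1900i → escape time 5
(row=0, col=1): c = -1.2300 + 0.1900i → escape time 7
(row=0, col=2): c = -1.0100 + 0.1900i → escape time 7
(row=0, col=3): c = -0.7900 + 0.1900i → escape time 7
(row=0, col=4): c = -0.5700 + 0.1900i → escape time 7
(row=1, col=0): c = -1.4500 + -0.3733i → escape time 4
(row=1, col=1): c = -1.2300 + -0.3733i → escape time 7
(row=1, col=2): c = -1.0100 + -0.3733i → escape time 7
(row=1, col=3): c = -0.7900 + -0.3733i → escape time 7
(row=1, col=4): c = -0.5700 + -0.3733i → escape time 7
(row=2, col=0): c = -1.4500 + -0.9367i → escape time 3
(row=2, col=1): c = -1.2300 + -0.9367i → escape time 3
(row=2, col=2): c = -1.0100 + -0.9367i → escape time 3
(row=2, col=3): c = -0.7900 + -0.9367i → escape time 3
(row=2, col=4): c = -0.5700 + -0.9367i → escape time 4
(row=3, col=0): c = -1.4500 + -1.5000i → escape time 1
(row=3, col=1): c = -1.2300 + -1.5000i → escape time 2
(row=3, col=2): c = -1.0100 + -1.5000i → escape time 2
(row=3, col=3): c = -0.7900 + -1.5000i → escape time 2
(row=3, col=4): c = -0.5700 + -1.5000i → escape time 2

Answer: 57777
47777
33334
12222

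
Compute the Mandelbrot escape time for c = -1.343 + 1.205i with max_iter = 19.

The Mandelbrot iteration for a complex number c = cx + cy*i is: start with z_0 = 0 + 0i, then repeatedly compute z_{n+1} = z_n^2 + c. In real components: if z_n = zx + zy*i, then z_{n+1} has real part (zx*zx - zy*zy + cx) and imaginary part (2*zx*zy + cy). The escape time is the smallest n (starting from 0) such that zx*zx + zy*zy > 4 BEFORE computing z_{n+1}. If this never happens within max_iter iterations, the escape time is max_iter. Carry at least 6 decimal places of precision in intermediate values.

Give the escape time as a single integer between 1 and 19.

Answer: 2

Derivation:
z_0 = 0 + 0i, c = -1.3430 + 1.2050i
Iter 1: z = -1.3430 + 1.2050i, |z|^2 = 3.2557
Iter 2: z = -0.9914 + -2.0316i, |z|^2 = 5.1103
Escaped at iteration 2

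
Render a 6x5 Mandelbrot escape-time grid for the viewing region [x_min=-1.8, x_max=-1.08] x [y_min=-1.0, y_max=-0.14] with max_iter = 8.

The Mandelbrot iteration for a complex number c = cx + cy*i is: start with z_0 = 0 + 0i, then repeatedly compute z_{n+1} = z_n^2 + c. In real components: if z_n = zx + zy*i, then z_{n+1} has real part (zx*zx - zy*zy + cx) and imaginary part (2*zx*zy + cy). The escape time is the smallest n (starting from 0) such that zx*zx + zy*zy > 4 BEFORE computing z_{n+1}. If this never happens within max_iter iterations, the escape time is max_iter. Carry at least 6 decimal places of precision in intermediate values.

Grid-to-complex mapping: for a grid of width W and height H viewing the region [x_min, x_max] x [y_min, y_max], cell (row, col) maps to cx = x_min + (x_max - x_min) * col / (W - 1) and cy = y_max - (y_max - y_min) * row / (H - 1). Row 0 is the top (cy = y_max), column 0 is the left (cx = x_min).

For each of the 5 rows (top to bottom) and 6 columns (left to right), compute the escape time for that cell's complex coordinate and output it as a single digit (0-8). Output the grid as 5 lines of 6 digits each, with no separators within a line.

(row=0, col=0): c = -1.8000 + -0.1400i → escape time 4
(row=0, col=1): c = -1.6560 + -0.1400i → escape time 5
(row=0, col=2): c = -1.5120 + -0.1400i → escape time 6
(row=0, col=3): c = -1.3680 + -0.1400i → escape time 8
(row=0, col=4): c = -1.2240 + -0.1400i → escape time 8
(row=0, col=5): c = -1.0800 + -0.1400i → escape time 8
(row=1, col=0): c = -1.8000 + -0.3550i → escape time 3
(row=1, col=1): c = -1.6560 + -0.3550i → escape time 4
(row=1, col=2): c = -1.5120 + -0.3550i → escape time 4
(row=1, col=3): c = -1.3680 + -0.3550i → escape time 5
(row=1, col=4): c = -1.2240 + -0.3550i → escape time 8
(row=1, col=5): c = -1.0800 + -0.3550i → escape time 8
(row=2, col=0): c = -1.8000 + -0.5700i → escape time 3
(row=2, col=1): c = -1.6560 + -0.5700i → escape time 3
(row=2, col=2): c = -1.5120 + -0.5700i → escape time 3
(row=2, col=3): c = -1.3680 + -0.5700i → escape time 3
(row=2, col=4): c = -1.2240 + -0.5700i → escape time 3
(row=2, col=5): c = -1.0800 + -0.5700i → escape time 4
(row=3, col=0): c = -1.8000 + -0.7850i → escape time 2
(row=3, col=1): c = -1.6560 + -0.7850i → escape time 3
(row=3, col=2): c = -1.5120 + -0.7850i → escape time 3
(row=3, col=3): c = -1.3680 + -0.7850i → escape time 3
(row=3, col=4): c = -1.2240 + -0.7850i → escape time 3
(row=3, col=5): c = -1.0800 + -0.7850i → escape time 3
(row=4, col=0): c = -1.8000 + -1.0000i → escape time 1
(row=4, col=1): c = -1.6560 + -1.0000i → escape time 2
(row=4, col=2): c = -1.5120 + -1.0000i → escape time 2
(row=4, col=3): c = -1.3680 + -1.0000i → escape time 3
(row=4, col=4): c = -1.2240 + -1.0000i → escape time 3
(row=4, col=5): c = -1.0800 + -1.0000i → escape time 3

Answer: 456888
344588
333334
233333
122333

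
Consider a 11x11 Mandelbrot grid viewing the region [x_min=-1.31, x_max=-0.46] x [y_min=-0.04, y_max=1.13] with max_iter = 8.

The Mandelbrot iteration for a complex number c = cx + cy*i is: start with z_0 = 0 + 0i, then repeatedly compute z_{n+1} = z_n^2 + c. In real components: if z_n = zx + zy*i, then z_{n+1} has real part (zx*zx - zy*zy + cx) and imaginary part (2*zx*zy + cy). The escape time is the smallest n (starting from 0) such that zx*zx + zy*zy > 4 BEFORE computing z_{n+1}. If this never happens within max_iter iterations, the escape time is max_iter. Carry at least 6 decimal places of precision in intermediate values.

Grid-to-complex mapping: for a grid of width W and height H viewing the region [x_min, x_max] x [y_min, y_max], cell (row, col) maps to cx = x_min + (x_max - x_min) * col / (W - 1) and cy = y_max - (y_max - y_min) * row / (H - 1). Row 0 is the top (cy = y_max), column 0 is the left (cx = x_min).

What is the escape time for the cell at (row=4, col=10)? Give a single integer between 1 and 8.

Answer: 8

Derivation:
z_0 = 0 + 0i, c = -0.4600 + 0.6620i
Iter 1: z = -0.4600 + 0.6620i, |z|^2 = 0.6498
Iter 2: z = -0.6866 + 0.0530i, |z|^2 = 0.4743
Iter 3: z = 0.0087 + 0.5893i, |z|^2 = 0.3473
Iter 4: z = -0.8072 + 0.6722i, |z|^2 = 1.1034
Iter 5: z = -0.2604 + -0.4232i, |z|^2 = 0.2469
Iter 6: z = -0.5713 + 0.8824i, |z|^2 = 1.1050
Iter 7: z = -0.9122 + -0.3462i, |z|^2 = 0.9520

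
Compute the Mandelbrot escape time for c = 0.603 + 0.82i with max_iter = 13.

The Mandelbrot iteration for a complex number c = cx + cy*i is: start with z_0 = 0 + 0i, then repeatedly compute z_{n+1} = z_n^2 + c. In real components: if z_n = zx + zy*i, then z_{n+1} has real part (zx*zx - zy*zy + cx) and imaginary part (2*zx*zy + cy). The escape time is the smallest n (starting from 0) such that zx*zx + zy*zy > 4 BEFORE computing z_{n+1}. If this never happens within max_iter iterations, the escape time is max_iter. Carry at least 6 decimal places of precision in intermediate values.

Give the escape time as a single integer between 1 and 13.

z_0 = 0 + 0i, c = 0.6030 + 0.8200i
Iter 1: z = 0.6030 + 0.8200i, |z|^2 = 1.0360
Iter 2: z = 0.2942 + 1.8089i, |z|^2 = 3.3588
Iter 3: z = -2.5826 + 1.8844i, |z|^2 = 10.2210
Escaped at iteration 3

Answer: 3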